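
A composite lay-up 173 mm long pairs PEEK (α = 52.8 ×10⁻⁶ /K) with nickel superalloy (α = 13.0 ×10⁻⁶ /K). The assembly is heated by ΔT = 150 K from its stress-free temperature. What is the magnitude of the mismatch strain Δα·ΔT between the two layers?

5.97×10⁻³

Δα = |52.8 − 13.0|×10⁻⁶/K = 39.8×10⁻⁶/K.
Mismatch strain = Δα·ΔT = 39.8×10⁻⁶ × 150.0 = 5.97×10⁻³.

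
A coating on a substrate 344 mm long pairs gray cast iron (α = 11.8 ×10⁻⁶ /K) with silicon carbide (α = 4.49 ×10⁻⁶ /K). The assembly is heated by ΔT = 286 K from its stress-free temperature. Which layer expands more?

α(gray cast iron) = 11.8×10⁻⁶/K vs α(silicon carbide) = 4.49×10⁻⁶/K.
Higher α expands more for the same ΔT: gray cast iron.

gray cast iron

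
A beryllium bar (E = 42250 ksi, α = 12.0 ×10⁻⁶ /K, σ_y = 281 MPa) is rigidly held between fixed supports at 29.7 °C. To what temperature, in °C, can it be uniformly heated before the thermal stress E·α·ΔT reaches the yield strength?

110 °C

E = 42250 ksi = 291.3 GPa.
E·α·ΔT = 281.0 MPa ⇒ ΔT = 281.0 / (291.3×10³ × 12.0×10⁻⁶) = 80.39 K.
T = 29.7 + 80.39 = 110.1 °C.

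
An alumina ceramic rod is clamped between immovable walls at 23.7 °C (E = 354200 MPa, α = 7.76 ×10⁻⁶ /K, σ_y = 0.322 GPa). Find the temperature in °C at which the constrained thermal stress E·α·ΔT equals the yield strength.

E = 354200 MPa = 354.2 GPa.
σ_y = 0.322 GPa = 322.0 MPa.
E·α·ΔT = 322.0 MPa ⇒ ΔT = 322.0 / (354.2×10³ × 7.76×10⁻⁶) = 117.2 K.
T = 23.7 + 117.2 = 140.9 °C.

141 °C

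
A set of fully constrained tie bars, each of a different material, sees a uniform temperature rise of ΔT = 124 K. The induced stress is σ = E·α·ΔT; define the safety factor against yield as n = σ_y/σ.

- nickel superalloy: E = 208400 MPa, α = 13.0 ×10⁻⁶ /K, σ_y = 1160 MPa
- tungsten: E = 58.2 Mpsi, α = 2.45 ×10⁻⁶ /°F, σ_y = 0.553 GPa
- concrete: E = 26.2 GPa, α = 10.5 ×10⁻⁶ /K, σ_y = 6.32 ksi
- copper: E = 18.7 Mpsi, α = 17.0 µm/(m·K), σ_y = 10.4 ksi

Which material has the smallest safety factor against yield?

Per material, after unit conversion:
  nickel superalloy: E = 208.4, α = 13.0, σ_y = 1160 → σ = 336 MPa, n = 3.45
  tungsten: E = 401.3, α = 4.41, σ_y = 553.0 → σ = 219 MPa, n = 2.52
  concrete: E = 26.20, α = 10.5, σ_y = 43.57 → σ = 34.1 MPa, n = 1.28
  copper: E = 128.9, α = 17.0, σ_y = 71.71 → σ = 272 MPa, n = 0.264
Smallest n: copper with n = 0.264.

copper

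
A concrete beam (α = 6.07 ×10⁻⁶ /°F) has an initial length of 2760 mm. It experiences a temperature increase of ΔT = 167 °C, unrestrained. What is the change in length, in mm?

5.04 mm

Convert α: 6.07×10⁻⁶/°F × (9/5) = 10.9×10⁻⁶/K.
ΔL = α·L₀·ΔT = 10.9×10⁻⁶ × 2760 mm × 167.0 K = 5.04 mm.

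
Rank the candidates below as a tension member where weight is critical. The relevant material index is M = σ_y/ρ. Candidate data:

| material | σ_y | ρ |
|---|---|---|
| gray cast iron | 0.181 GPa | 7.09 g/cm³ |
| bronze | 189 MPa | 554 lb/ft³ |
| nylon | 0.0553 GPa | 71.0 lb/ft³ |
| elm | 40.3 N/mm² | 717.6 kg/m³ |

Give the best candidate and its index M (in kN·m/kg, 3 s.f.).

elm, M = 56.2 kN·m/kg

After converting to SI:
  gray cast iron: σ_y = 181.0 MPa, ρ = 7090 kg/m³
  bronze: σ_y = 189.0 MPa, ρ = 8874 kg/m³
  nylon: σ_y = 55.30 MPa, ρ = 1137 kg/m³
  elm: σ_y = 40.30 MPa, ρ = 717.6 kg/m³
  elm: M = 56.2 kN·m/kg
  nylon: M = 48.6 kN·m/kg
  gray cast iron: M = 25.5 kN·m/kg
  bronze: M = 21.3 kN·m/kg
Highest index: elm.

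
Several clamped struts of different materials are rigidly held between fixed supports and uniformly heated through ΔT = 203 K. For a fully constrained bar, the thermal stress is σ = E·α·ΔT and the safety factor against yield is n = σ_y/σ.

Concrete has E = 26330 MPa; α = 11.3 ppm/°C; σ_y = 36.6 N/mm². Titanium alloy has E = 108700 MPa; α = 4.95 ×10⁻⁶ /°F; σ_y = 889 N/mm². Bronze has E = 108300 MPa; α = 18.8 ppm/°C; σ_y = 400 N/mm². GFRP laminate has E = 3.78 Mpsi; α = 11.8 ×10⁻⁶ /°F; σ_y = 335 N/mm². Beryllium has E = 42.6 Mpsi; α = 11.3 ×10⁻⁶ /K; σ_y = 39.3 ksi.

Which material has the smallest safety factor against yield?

beryllium

With everything in SI (GPa, ×10⁻⁶/K, MPa):
  concrete: E = 26.33, α = 11.3, σ_y = 36.60 → σ = 60.4 MPa, n = 0.606
  titanium alloy: E = 108.7, α = 8.91, σ_y = 889.0 → σ = 197 MPa, n = 4.52
  bronze: E = 108.3, α = 18.8, σ_y = 400.0 → σ = 413 MPa, n = 0.968
  GFRP laminate: E = 26.06, α = 21.2, σ_y = 335.0 → σ = 112 MPa, n = 2.98
  beryllium: E = 293.7, α = 11.3, σ_y = 271.0 → σ = 674 MPa, n = 0.402
The minimum is beryllium at n = 0.402.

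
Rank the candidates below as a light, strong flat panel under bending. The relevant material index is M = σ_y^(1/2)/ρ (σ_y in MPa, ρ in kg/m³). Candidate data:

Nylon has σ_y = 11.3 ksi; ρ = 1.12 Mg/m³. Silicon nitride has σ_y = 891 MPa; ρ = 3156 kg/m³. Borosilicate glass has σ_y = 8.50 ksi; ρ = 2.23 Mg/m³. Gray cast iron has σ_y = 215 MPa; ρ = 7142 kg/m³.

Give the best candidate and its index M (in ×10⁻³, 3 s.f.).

silicon nitride, M = 9.46×10⁻³

After converting to SI:
  nylon: σ_y = 77.91 MPa, ρ = 1120 kg/m³
  silicon nitride: σ_y = 891.0 MPa, ρ = 3156 kg/m³
  borosilicate glass: σ_y = 58.61 MPa, ρ = 2230 kg/m³
  gray cast iron: σ_y = 215.0 MPa, ρ = 7142 kg/m³
  silicon nitride: M = 9.46×10⁻³
  nylon: M = 7.88×10⁻³
  borosilicate glass: M = 3.43×10⁻³
  gray cast iron: M = 2.05×10⁻³
Silicon nitride ranks first.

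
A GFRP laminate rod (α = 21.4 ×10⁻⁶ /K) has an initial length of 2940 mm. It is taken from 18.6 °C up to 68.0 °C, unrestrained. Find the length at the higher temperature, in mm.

2943.1 mm

ΔT = 68.0 − 18.6 = 49.40 K.
ΔL = α·L₀·ΔT = 21.4×10⁻⁶ × 2940 mm × 49.40 K = 3.11 mm.
L = L₀ + ΔL = 2940 + 3.11 = 2943.1 mm.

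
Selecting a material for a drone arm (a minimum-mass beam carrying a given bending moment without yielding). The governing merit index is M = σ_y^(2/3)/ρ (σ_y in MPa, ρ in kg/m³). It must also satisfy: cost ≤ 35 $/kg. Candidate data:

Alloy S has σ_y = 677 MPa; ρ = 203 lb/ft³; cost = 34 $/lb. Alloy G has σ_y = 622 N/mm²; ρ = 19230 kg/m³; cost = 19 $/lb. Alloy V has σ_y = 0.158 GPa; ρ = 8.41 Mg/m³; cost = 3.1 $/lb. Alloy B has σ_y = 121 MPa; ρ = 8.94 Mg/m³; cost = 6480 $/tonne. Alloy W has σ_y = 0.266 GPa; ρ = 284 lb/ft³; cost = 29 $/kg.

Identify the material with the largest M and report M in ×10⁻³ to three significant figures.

alloy W, M = 9.09×10⁻³

Screen on constraints: cost ≤ 35 $/kg. Survivors: alloy V, alloy B, alloy W.
Normalizing units and computing the index:
  alloy V: σ_y = 158.0 MPa, ρ = 8410 kg/m³
  alloy B: σ_y = 121.0 MPa, ρ = 8940 kg/m³
  alloy W: σ_y = 266.0 MPa, ρ = 4549 kg/m³
  alloy W: M = 9.09×10⁻³
  alloy V: M = 3.48×10⁻³
  alloy B: M = 2.74×10⁻³
Alloy W ranks first.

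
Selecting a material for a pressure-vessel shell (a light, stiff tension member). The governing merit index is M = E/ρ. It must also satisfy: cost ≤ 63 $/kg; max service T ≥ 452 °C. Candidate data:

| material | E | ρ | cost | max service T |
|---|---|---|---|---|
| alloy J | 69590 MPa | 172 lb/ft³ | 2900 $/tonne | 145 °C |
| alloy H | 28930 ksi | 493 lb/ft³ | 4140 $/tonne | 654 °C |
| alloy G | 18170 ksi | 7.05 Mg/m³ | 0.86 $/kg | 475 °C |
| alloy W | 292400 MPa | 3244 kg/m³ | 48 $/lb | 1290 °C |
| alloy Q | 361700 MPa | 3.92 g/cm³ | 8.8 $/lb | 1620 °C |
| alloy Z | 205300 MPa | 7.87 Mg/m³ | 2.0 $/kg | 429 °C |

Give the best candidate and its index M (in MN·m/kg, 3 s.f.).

Screen on constraints: cost ≤ 63 $/kg; max service T ≥ 452 °C. Survivors: alloy H, alloy G, alloy Q.
Putting every candidate on a common basis:
  alloy H: E = 199.5 GPa, ρ = 7897 kg/m³
  alloy G: E = 125.3 GPa, ρ = 7050 kg/m³
  alloy Q: E = 361.7 GPa, ρ = 3920 kg/m³
  alloy Q: M = 92.3 MN·m/kg
  alloy H: M = 25.3 MN·m/kg
  alloy G: M = 17.8 MN·m/kg
Alloy Q has the largest M.

alloy Q, M = 92.3 MN·m/kg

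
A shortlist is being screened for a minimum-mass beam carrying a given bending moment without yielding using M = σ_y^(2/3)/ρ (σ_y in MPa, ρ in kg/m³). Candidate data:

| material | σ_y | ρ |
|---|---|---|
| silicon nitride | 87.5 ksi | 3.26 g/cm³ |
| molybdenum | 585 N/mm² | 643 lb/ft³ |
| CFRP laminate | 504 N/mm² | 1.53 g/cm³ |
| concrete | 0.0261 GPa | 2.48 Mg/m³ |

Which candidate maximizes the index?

CFRP laminate

Putting every candidate on a common basis:
  silicon nitride: σ_y = 603.3 MPa, ρ = 3260 kg/m³
  molybdenum: σ_y = 585.0 MPa, ρ = 10300 kg/m³
  CFRP laminate: σ_y = 504.0 MPa, ρ = 1530 kg/m³
  concrete: σ_y = 26.10 MPa, ρ = 2480 kg/m³
  CFRP laminate: M = 41.4×10⁻³
  silicon nitride: M = 21.9×10⁻³
  molybdenum: M = 6.79×10⁻³
  concrete: M = 3.55×10⁻³
CFRP laminate has the largest M.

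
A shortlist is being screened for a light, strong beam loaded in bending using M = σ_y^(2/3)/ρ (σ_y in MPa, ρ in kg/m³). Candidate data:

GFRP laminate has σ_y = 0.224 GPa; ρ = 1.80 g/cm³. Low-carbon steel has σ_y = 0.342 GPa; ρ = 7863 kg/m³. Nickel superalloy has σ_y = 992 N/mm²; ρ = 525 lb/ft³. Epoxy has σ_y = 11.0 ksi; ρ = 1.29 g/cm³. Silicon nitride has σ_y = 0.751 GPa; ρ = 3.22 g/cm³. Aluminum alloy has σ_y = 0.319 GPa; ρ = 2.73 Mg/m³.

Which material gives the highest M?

silicon nitride

After converting to SI:
  GFRP laminate: σ_y = 224.0 MPa, ρ = 1800 kg/m³
  low-carbon steel: σ_y = 342.0 MPa, ρ = 7863 kg/m³
  nickel superalloy: σ_y = 992.0 MPa, ρ = 8410 kg/m³
  epoxy: σ_y = 75.84 MPa, ρ = 1290 kg/m³
  silicon nitride: σ_y = 751.0 MPa, ρ = 3220 kg/m³
  aluminum alloy: σ_y = 319.0 MPa, ρ = 2730 kg/m³
  silicon nitride: M = 25.7×10⁻³
  GFRP laminate: M = 20.5×10⁻³
  aluminum alloy: M = 17.1×10⁻³
  epoxy: M = 13.9×10⁻³
  nickel superalloy: M = 11.8×10⁻³
  low-carbon steel: M = 6.22×10⁻³
The maximum is for silicon nitride.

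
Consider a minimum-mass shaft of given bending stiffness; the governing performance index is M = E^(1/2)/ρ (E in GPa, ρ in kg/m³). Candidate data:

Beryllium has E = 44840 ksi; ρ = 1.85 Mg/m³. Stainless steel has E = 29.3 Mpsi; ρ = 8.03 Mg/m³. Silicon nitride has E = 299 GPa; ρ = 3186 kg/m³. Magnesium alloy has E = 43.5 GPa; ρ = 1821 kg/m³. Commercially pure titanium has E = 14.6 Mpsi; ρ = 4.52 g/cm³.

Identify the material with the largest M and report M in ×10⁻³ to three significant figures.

After converting to SI:
  beryllium: E = 309.2 GPa, ρ = 1850 kg/m³
  stainless steel: E = 202.0 GPa, ρ = 8030 kg/m³
  silicon nitride: E = 299.0 GPa, ρ = 3186 kg/m³
  magnesium alloy: E = 43.50 GPa, ρ = 1821 kg/m³
  commercially pure titanium: E = 100.7 GPa, ρ = 4520 kg/m³
  beryllium: M = 9.50×10⁻³
  silicon nitride: M = 5.43×10⁻³
  magnesium alloy: M = 3.62×10⁻³
  commercially pure titanium: M = 2.22×10⁻³
  stainless steel: M = 1.77×10⁻³
Beryllium ranks first.

beryllium, M = 9.50×10⁻³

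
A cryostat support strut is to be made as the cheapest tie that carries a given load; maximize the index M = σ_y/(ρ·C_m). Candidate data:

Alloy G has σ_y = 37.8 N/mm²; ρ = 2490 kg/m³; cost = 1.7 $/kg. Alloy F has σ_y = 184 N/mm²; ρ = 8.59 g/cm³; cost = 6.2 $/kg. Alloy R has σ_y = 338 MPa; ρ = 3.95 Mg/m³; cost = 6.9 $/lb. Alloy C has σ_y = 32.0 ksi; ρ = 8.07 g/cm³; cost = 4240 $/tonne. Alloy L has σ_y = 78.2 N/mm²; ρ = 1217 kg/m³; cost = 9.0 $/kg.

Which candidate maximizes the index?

In SI units:
  alloy G: σ_y = 37.80 MPa, ρ = 2490 kg/m³, cost = 1.700 $/kg
  alloy F: σ_y = 184.0 MPa, ρ = 8590 kg/m³, cost = 6.200 $/kg
  alloy R: σ_y = 338.0 MPa, ρ = 3950 kg/m³, cost = 15.21 $/kg
  alloy C: σ_y = 220.6 MPa, ρ = 8070 kg/m³, cost = 4.240 $/kg
  alloy L: σ_y = 78.20 MPa, ρ = 1217 kg/m³, cost = 9.000 $/kg
  alloy G: M = 8.93 kN·m per $
  alloy L: M = 7.14 kN·m per $
  alloy C: M = 6.45 kN·m per $
  alloy R: M = 5.63 kN·m per $
  alloy F: M = 3.45 kN·m per $
The maximum is for alloy G.

alloy G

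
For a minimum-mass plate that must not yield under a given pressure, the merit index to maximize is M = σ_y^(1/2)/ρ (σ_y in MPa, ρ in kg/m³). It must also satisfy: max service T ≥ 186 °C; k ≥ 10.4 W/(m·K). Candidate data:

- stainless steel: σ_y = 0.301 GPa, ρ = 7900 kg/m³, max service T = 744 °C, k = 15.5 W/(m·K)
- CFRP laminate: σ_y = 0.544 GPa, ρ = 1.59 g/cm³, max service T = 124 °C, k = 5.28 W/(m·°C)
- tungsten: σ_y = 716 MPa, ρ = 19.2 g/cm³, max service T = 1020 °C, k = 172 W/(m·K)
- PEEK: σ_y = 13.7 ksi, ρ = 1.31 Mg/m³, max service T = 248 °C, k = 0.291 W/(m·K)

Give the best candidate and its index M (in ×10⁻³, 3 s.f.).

Screen on constraints: max service T ≥ 186 °C; k ≥ 10.4 W/(m·K). Survivors: stainless steel, tungsten.
In SI units:
  stainless steel: σ_y = 301.0 MPa, ρ = 7900 kg/m³
  tungsten: σ_y = 716.0 MPa, ρ = 19200 kg/m³
  stainless steel: M = 2.20×10⁻³
  tungsten: M = 1.39×10⁻³
Stainless steel has the largest M.

stainless steel, M = 2.20×10⁻³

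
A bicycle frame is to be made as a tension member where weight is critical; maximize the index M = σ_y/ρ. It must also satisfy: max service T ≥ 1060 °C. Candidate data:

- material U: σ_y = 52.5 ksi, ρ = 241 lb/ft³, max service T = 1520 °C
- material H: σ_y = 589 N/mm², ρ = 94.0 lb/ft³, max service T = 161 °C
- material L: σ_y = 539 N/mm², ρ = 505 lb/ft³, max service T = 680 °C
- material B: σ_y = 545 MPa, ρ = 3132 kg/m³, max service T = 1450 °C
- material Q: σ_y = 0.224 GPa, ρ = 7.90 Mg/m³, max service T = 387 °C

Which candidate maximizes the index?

material B

Screen on constraints: max service T ≥ 1060 °C. Survivors: material U, material B.
In SI units:
  material U: σ_y = 362.0 MPa, ρ = 3860 kg/m³
  material B: σ_y = 545.0 MPa, ρ = 3132 kg/m³
  material B: M = 174 kN·m/kg
  material U: M = 93.8 kN·m/kg
Highest index: material B.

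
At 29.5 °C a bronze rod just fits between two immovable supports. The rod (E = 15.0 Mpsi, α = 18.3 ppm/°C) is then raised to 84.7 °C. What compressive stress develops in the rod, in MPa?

E = 15.0 Mpsi = 103.4 GPa.
ΔT = 55.20 K. Constrained thermal stress σ = E·α·ΔT = 103.4×10³ MPa × 18.3×10⁻⁶ × 55.20 = 104 MPa (compressive).

104 MPa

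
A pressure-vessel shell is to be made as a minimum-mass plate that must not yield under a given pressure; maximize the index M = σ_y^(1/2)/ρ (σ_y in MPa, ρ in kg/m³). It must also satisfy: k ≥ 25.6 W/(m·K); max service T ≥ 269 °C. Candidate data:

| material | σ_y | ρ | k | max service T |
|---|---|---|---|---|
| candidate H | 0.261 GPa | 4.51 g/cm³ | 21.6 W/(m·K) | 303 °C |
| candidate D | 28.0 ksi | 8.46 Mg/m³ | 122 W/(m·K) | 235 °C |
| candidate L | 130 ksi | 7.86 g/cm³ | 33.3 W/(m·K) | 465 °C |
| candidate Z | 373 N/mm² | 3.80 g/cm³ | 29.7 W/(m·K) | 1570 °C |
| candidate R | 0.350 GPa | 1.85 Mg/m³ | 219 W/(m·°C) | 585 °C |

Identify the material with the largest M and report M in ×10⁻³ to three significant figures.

candidate R, M = 10.1×10⁻³

Screen on constraints: k ≥ 25.6 W/(m·K); max service T ≥ 269 °C. Survivors: candidate L, candidate Z, candidate R.
Convert each candidate to consistent units, then evaluate M:
  candidate L: σ_y = 896.3 MPa, ρ = 7860 kg/m³
  candidate Z: σ_y = 373.0 MPa, ρ = 3800 kg/m³
  candidate R: σ_y = 350.0 MPa, ρ = 1850 kg/m³
  candidate R: M = 10.1×10⁻³
  candidate Z: M = 5.08×10⁻³
  candidate L: M = 3.81×10⁻³
Candidate R has the largest M.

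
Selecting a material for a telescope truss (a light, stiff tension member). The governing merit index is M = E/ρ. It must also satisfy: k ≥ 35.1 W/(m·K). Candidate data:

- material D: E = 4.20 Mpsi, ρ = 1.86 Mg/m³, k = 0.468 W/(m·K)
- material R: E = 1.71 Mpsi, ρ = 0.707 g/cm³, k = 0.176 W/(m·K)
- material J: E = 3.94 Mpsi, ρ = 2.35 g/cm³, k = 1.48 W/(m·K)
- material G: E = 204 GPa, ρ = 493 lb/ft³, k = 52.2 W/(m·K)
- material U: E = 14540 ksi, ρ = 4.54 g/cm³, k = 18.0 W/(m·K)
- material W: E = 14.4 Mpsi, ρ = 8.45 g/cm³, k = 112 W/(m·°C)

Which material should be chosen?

Screen on constraints: k ≥ 35.1 W/(m·K). Survivors: material G, material W.
Convert each candidate to consistent units, then evaluate M:
  material G: E = 204.0 GPa, ρ = 7897 kg/m³
  material W: E = 99.28 GPa, ρ = 8450 kg/m³
  material G: M = 25.8 MN·m/kg
  material W: M = 11.7 MN·m/kg
Material G has the largest M.

material G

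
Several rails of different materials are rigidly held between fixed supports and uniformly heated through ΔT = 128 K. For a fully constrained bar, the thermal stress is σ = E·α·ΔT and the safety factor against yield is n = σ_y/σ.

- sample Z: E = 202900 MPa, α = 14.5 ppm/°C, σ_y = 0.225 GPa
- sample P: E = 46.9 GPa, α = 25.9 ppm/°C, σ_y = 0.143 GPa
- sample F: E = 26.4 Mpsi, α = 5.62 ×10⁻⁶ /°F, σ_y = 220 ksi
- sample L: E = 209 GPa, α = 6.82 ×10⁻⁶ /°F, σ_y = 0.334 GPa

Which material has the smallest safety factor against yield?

sample Z

In consistent units (E in GPa, α in ×10⁻⁶/K, σ_y in MPa):
  sample Z: E = 202.9, α = 14.5, σ_y = 225.0 → σ = 377 MPa, n = 0.597
  sample P: E = 46.90, α = 25.9, σ_y = 143.0 → σ = 155 MPa, n = 0.920
  sample F: E = 182.0, α = 10.1, σ_y = 1517 → σ = 236 MPa, n = 6.44
  sample L: E = 209.0, α = 12.3, σ_y = 334.0 → σ = 328 MPa, n = 1.02
Smallest n: sample Z with n = 0.597.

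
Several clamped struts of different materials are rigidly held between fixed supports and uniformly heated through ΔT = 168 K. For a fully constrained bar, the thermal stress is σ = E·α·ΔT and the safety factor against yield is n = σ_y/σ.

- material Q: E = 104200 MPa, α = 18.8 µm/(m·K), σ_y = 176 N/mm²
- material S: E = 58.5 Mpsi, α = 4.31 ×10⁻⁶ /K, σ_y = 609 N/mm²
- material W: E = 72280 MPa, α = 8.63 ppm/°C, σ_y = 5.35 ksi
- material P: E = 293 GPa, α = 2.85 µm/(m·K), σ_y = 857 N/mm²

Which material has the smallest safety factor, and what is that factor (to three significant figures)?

material W, n = 0.352

Converting E to GPa, α to ×10⁻⁶/K, σ_y to MPa, then σ and n for each:
  material Q: E = 104.2, α = 18.8, σ_y = 176.0 → σ = 329 MPa, n = 0.535
  material S: E = 403.3, α = 4.31, σ_y = 609.0 → σ = 292 MPa, n = 2.09
  material W: E = 72.28, α = 8.63, σ_y = 36.89 → σ = 105 MPa, n = 0.352
  material P: E = 293.0, α = 2.85, σ_y = 857.0 → σ = 140 MPa, n = 6.11
Smallest n: material W with n = 0.352.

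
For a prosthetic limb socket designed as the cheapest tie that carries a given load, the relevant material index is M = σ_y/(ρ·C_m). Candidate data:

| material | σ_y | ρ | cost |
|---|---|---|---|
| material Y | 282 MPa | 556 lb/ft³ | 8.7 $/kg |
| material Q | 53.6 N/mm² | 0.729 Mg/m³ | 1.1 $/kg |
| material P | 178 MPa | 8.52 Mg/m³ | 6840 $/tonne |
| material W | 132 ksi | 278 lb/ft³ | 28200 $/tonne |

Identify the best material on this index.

Normalizing units and computing the index:
  material Y: σ_y = 282.0 MPa, ρ = 8906 kg/m³, cost = 8.700 $/kg
  material Q: σ_y = 53.60 MPa, ρ = 729.0 kg/m³, cost = 1.100 $/kg
  material P: σ_y = 178.0 MPa, ρ = 8520 kg/m³, cost = 6.840 $/kg
  material W: σ_y = 910.1 MPa, ρ = 4453 kg/m³, cost = 28.20 $/kg
  material Q: M = 66.8 kN·m per $
  material W: M = 7.25 kN·m per $
  material Y: M = 3.64 kN·m per $
  material P: M = 3.05 kN·m per $
Highest index: material Q.

material Q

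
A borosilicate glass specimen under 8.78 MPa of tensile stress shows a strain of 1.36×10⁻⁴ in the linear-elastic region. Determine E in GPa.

E = σ/ε = 8.78 MPa / 1.36×10⁻⁴ = 64560 MPa = 64.6 GPa.

64.6 GPa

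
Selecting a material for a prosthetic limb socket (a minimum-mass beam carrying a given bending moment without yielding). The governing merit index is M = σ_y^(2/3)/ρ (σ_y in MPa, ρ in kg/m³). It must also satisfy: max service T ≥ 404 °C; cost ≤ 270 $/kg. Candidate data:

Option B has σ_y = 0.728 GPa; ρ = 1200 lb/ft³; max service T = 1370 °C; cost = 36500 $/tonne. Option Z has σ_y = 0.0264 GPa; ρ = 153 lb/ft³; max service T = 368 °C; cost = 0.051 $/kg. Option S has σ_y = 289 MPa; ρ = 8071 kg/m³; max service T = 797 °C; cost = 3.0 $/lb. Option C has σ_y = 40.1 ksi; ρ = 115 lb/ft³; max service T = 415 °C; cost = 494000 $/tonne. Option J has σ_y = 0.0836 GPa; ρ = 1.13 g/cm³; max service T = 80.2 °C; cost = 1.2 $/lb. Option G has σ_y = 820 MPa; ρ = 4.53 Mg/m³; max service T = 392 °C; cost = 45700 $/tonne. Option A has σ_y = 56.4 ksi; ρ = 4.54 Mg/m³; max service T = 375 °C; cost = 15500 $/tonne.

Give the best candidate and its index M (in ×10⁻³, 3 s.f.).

Screen on constraints: max service T ≥ 404 °C; cost ≤ 270 $/kg. Survivors: option B, option S.
Normalizing units and computing the index:
  option B: σ_y = 728.0 MPa, ρ = 19220 kg/m³
  option S: σ_y = 289.0 MPa, ρ = 8071 kg/m³
  option S: M = 5.42×10⁻³
  option B: M = 4.21×10⁻³
Highest index: option S.

option S, M = 5.42×10⁻³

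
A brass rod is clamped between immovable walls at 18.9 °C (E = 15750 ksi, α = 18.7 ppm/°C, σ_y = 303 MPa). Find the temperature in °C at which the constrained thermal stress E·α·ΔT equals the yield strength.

168 °C

E = 15750 ksi = 108.6 GPa.
E·α·ΔT = 303.0 MPa ⇒ ΔT = 303.0 / (108.6×10³ × 18.7×10⁻⁶) = 149.2 K.
T = 18.9 + 149.2 = 168.1 °C.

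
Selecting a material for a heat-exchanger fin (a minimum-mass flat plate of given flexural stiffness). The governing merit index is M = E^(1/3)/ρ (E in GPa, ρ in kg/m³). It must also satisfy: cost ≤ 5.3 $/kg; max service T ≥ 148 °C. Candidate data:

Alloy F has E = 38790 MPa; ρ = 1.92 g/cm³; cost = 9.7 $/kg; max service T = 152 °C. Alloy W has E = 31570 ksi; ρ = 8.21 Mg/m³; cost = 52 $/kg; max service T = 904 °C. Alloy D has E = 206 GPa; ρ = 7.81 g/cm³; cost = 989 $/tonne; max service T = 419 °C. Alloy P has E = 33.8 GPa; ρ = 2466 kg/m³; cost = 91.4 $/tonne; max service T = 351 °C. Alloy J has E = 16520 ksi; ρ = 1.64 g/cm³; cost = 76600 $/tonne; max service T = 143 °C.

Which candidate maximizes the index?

alloy P

Screen on constraints: cost ≤ 5.3 $/kg; max service T ≥ 148 °C. Survivors: alloy D, alloy P.
Putting every candidate on a common basis:
  alloy D: E = 206.0 GPa, ρ = 7810 kg/m³
  alloy P: E = 33.80 GPa, ρ = 2466 kg/m³
  alloy P: M = 1.31×10⁻³
  alloy D: M = 0.756×10⁻³
Alloy P has the largest M.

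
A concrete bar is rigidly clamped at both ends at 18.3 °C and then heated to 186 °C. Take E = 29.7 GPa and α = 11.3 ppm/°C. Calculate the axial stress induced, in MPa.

56.3 MPa

ΔT = 167.7 K. Constrained thermal stress σ = E·α·ΔT = 29.70×10³ MPa × 11.3×10⁻⁶ × 167.7 = 56.3 MPa (compressive).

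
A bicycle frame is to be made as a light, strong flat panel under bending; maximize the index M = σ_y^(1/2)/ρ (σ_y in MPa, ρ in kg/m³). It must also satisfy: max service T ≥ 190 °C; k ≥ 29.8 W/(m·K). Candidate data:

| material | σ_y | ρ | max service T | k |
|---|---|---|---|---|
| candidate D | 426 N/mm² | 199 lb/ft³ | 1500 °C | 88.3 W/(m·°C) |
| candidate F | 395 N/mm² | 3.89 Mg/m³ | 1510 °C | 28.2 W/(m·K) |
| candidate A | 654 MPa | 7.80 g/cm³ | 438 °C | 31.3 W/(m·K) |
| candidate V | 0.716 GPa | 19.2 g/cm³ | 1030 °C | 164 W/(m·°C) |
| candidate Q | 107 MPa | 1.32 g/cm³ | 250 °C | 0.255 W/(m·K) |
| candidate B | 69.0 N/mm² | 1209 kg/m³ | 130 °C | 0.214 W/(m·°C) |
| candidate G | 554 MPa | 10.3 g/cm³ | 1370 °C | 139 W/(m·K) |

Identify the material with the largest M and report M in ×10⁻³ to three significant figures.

candidate D, M = 6.47×10⁻³

Screen on constraints: max service T ≥ 190 °C; k ≥ 29.8 W/(m·K). Survivors: candidate D, candidate A, candidate V, candidate G.
Convert each candidate to consistent units, then evaluate M:
  candidate D: σ_y = 426.0 MPa, ρ = 3188 kg/m³
  candidate A: σ_y = 654.0 MPa, ρ = 7800 kg/m³
  candidate V: σ_y = 716.0 MPa, ρ = 19200 kg/m³
  candidate G: σ_y = 554.0 MPa, ρ = 10300 kg/m³
  candidate D: M = 6.47×10⁻³
  candidate A: M = 3.28×10⁻³
  candidate G: M = 2.29×10⁻³
  candidate V: M = 1.39×10⁻³
Highest index: candidate D.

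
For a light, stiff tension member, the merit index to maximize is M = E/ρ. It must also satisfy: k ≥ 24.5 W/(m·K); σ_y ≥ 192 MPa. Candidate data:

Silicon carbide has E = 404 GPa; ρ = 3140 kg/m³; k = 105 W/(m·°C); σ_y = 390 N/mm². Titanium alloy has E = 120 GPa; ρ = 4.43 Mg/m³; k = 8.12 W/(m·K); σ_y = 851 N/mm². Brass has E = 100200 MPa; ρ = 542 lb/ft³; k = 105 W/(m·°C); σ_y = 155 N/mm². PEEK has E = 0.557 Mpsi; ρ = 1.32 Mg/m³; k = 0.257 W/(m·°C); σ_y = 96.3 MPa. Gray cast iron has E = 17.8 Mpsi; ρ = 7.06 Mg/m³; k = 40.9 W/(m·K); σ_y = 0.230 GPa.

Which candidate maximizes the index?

Screen on constraints: k ≥ 24.5 W/(m·K); σ_y ≥ 192 MPa. Survivors: silicon carbide, gray cast iron.
Putting every candidate on a common basis:
  silicon carbide: E = 404.0 GPa, ρ = 3140 kg/m³
  gray cast iron: E = 122.7 GPa, ρ = 7060 kg/m³
  silicon carbide: M = 129 MN·m/kg
  gray cast iron: M = 17.4 MN·m/kg
Silicon carbide has the largest M.

silicon carbide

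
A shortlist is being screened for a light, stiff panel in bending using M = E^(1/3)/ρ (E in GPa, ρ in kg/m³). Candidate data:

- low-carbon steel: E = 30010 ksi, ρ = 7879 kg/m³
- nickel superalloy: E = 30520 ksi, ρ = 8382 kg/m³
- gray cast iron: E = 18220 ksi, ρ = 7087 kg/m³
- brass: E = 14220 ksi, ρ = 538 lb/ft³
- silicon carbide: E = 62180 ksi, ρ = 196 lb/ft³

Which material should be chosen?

After converting to SI:
  low-carbon steel: E = 206.9 GPa, ρ = 7879 kg/m³
  nickel superalloy: E = 210.4 GPa, ρ = 8382 kg/m³
  gray cast iron: E = 125.6 GPa, ρ = 7087 kg/m³
  brass: E = 98.04 GPa, ρ = 8618 kg/m³
  silicon carbide: E = 428.7 GPa, ρ = 3140 kg/m³
  silicon carbide: M = 2.40×10⁻³
  low-carbon steel: M = 0.751×10⁻³
  nickel superalloy: M = 0.710×10⁻³
  gray cast iron: M = 0.707×10⁻³
  brass: M = 0.535×10⁻³
Highest index: silicon carbide.

silicon carbide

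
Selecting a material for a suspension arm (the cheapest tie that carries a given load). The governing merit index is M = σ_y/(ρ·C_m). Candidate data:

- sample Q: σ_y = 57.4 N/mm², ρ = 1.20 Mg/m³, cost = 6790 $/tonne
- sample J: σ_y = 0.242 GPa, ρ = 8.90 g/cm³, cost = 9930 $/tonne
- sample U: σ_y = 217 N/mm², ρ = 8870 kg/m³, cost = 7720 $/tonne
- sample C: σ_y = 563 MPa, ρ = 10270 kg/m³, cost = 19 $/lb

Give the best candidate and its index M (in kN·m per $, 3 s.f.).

In SI units:
  sample Q: σ_y = 57.40 MPa, ρ = 1200 kg/m³, cost = 6.790 $/kg
  sample J: σ_y = 242.0 MPa, ρ = 8900 kg/m³, cost = 9.930 $/kg
  sample U: σ_y = 217.0 MPa, ρ = 8870 kg/m³, cost = 7.720 $/kg
  sample C: σ_y = 563.0 MPa, ρ = 10270 kg/m³, cost = 41.89 $/kg
  sample Q: M = 7.04 kN·m per $
  sample U: M = 3.17 kN·m per $
  sample J: M = 2.74 kN·m per $
  sample C: M = 1.31 kN·m per $
The maximum is for sample Q.

sample Q, M = 7.04 kN·m per $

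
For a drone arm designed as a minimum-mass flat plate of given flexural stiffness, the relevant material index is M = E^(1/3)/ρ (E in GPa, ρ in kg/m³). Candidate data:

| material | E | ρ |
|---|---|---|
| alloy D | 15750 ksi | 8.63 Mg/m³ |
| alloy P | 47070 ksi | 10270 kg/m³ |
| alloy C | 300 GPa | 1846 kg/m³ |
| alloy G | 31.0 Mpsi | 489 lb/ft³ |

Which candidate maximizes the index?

alloy C

Normalizing units and computing the index:
  alloy D: E = 108.6 GPa, ρ = 8630 kg/m³
  alloy P: E = 324.5 GPa, ρ = 10270 kg/m³
  alloy C: E = 300.0 GPa, ρ = 1846 kg/m³
  alloy G: E = 213.7 GPa, ρ = 7833 kg/m³
  alloy C: M = 3.63×10⁻³
  alloy G: M = 0.763×10⁻³
  alloy P: M = 0.669×10⁻³
  alloy D: M = 0.553×10⁻³
Alloy C has the largest M.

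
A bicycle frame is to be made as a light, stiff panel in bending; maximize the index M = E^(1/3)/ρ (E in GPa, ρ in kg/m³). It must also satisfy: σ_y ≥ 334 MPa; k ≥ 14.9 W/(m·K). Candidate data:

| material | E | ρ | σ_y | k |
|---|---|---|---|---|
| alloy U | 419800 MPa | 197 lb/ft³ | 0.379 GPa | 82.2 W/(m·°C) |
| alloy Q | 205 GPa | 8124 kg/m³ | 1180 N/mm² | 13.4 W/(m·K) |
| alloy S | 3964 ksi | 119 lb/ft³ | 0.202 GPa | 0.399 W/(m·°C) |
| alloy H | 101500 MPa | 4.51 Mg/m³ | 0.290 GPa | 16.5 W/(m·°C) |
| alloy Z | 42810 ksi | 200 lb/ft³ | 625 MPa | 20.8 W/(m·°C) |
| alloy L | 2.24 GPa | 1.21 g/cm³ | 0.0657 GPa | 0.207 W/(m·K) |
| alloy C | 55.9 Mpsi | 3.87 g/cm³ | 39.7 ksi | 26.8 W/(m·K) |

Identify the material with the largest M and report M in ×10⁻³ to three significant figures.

Screen on constraints: σ_y ≥ 334 MPa; k ≥ 14.9 W/(m·K). Survivors: alloy U, alloy Z.
In SI units:
  alloy U: E = 419.8 GPa, ρ = 3156 kg/m³
  alloy Z: E = 295.2 GPa, ρ = 3204 kg/m³
  alloy U: M = 2.37×10⁻³
  alloy Z: M = 2.08×10⁻³
Highest index: alloy U.

alloy U, M = 2.37×10⁻³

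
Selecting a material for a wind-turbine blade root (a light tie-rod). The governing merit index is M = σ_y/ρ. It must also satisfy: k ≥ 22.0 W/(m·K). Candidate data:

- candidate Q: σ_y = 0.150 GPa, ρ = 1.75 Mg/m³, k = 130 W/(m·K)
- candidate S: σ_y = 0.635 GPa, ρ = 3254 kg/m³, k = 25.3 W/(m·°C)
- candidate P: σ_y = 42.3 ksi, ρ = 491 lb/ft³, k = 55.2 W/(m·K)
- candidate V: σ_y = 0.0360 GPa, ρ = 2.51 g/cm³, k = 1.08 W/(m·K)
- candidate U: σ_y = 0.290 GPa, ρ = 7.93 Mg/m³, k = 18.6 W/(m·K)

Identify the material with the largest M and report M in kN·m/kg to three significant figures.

candidate S, M = 195 kN·m/kg

Screen on constraints: k ≥ 22.0 W/(m·K). Survivors: candidate Q, candidate S, candidate P.
After converting to SI:
  candidate Q: σ_y = 150.0 MPa, ρ = 1750 kg/m³
  candidate S: σ_y = 635.0 MPa, ρ = 3254 kg/m³
  candidate P: σ_y = 291.6 MPa, ρ = 7865 kg/m³
  candidate S: M = 195 kN·m/kg
  candidate Q: M = 85.7 kN·m/kg
  candidate P: M = 37.1 kN·m/kg
Candidate S has the largest M.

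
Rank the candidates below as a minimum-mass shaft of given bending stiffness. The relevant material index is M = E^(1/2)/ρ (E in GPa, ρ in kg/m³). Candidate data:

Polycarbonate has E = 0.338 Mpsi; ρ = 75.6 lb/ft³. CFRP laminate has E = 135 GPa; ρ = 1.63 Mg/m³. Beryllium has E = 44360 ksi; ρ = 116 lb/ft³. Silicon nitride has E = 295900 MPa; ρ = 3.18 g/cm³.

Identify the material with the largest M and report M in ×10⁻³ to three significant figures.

In SI units:
  polycarbonate: E = 2.330 GPa, ρ = 1211 kg/m³
  CFRP laminate: E = 135.0 GPa, ρ = 1630 kg/m³
  beryllium: E = 305.9 GPa, ρ = 1858 kg/m³
  silicon nitride: E = 295.9 GPa, ρ = 3180 kg/m³
  beryllium: M = 9.41×10⁻³
  CFRP laminate: M = 7.13×10⁻³
  silicon nitride: M = 5.41×10⁻³
  polycarbonate: M = 1.26×10⁻³
Beryllium has the largest M.

beryllium, M = 9.41×10⁻³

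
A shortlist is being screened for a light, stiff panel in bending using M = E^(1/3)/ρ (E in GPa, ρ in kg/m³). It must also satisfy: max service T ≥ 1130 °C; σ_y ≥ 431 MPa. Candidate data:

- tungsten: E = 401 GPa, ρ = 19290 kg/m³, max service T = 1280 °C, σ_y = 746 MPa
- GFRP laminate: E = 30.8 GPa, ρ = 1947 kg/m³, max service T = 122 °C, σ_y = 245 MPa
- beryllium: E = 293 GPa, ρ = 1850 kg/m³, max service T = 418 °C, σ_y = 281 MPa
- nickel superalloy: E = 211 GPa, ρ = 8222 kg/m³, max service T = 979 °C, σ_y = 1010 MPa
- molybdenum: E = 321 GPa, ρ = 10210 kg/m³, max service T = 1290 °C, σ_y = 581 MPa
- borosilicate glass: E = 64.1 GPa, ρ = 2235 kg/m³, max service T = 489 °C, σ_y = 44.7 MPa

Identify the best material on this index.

Screen on constraints: max service T ≥ 1130 °C; σ_y ≥ 431 MPa. Survivors: tungsten, molybdenum.
Evaluate M for each candidate:
  molybdenum: M = 0.671×10⁻³
  tungsten: M = 0.382×10⁻³
Molybdenum has the largest M.

molybdenum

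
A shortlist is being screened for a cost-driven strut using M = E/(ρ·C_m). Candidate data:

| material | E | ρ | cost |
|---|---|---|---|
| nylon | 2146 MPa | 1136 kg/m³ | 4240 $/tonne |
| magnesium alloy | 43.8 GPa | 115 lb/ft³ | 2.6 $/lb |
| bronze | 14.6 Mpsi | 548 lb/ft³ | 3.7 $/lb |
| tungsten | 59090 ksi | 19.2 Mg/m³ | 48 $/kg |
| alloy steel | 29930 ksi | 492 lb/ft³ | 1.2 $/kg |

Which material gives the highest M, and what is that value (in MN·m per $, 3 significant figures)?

Putting every candidate on a common basis:
  nylon: E = 2.146 GPa, ρ = 1136 kg/m³, cost = 4.240 $/kg
  magnesium alloy: E = 43.80 GPa, ρ = 1842 kg/m³, cost = 5.732 $/kg
  bronze: E = 100.7 GPa, ρ = 8778 kg/m³, cost = 8.157 $/kg
  tungsten: E = 407.4 GPa, ρ = 19200 kg/m³, cost = 48.00 $/kg
  alloy steel: E = 206.4 GPa, ρ = 7881 kg/m³, cost = 1.200 $/kg
  alloy steel: M = 21.8 MN·m per $
  magnesium alloy: M = 4.15 MN·m per $
  bronze: M = 1.41 MN·m per $
  nylon: M = 0.446 MN·m per $
  tungsten: M = 0.442 MN·m per $
Highest index: alloy steel.

alloy steel, M = 21.8 MN·m per $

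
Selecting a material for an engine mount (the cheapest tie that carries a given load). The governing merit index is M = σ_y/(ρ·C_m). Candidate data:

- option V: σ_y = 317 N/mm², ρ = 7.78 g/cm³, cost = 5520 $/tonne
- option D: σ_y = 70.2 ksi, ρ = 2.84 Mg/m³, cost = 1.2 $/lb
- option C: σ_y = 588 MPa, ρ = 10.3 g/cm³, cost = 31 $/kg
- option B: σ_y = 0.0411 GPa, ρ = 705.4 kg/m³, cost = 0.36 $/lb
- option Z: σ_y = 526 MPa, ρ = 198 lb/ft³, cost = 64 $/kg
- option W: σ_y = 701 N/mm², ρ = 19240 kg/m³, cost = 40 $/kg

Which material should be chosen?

option B

Convert each candidate to consistent units, then evaluate M:
  option V: σ_y = 317.0 MPa, ρ = 7780 kg/m³, cost = 5.520 $/kg
  option D: σ_y = 484.0 MPa, ρ = 2840 kg/m³, cost = 2.646 $/kg
  option C: σ_y = 588.0 MPa, ρ = 10300 kg/m³, cost = 31.00 $/kg
  option B: σ_y = 41.10 MPa, ρ = 705.4 kg/m³, cost = 0.7937 $/kg
  option Z: σ_y = 526.0 MPa, ρ = 3172 kg/m³, cost = 64.00 $/kg
  option W: σ_y = 701.0 MPa, ρ = 19240 kg/m³, cost = 40.00 $/kg
  option B: M = 73.4 kN·m per $
  option D: M = 64.4 kN·m per $
  option V: M = 7.38 kN·m per $
  option Z: M = 2.59 kN·m per $
  option C: M = 1.84 kN·m per $
  option W: M = 0.911 kN·m per $
Option B ranks first.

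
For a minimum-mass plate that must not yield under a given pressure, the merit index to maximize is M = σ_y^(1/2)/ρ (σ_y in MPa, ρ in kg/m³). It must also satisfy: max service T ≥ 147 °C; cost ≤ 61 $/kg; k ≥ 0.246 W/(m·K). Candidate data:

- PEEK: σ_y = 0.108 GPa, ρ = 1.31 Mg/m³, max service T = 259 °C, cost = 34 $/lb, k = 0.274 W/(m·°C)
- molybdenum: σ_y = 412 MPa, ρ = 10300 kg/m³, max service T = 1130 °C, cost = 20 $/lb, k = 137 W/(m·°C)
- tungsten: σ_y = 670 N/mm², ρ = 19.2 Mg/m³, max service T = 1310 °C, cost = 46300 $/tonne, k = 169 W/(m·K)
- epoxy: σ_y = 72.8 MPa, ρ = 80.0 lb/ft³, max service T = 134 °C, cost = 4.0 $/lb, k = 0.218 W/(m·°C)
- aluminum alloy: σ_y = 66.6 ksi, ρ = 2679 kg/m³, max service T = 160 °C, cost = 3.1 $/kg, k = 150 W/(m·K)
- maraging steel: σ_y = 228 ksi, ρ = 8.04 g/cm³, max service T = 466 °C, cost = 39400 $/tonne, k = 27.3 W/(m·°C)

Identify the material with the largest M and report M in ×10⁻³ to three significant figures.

Screen on constraints: max service T ≥ 147 °C; cost ≤ 61 $/kg; k ≥ 0.246 W/(m·K). Survivors: molybdenum, tungsten, aluminum alloy, maraging steel.
After converting to SI:
  molybdenum: σ_y = 412.0 MPa, ρ = 10300 kg/m³
  tungsten: σ_y = 670.0 MPa, ρ = 19200 kg/m³
  aluminum alloy: σ_y = 459.2 MPa, ρ = 2679 kg/m³
  maraging steel: σ_y = 1572 MPa, ρ = 8040 kg/m³
  aluminum alloy: M = 8.00×10⁻³
  maraging steel: M = 4.93×10⁻³
  molybdenum: M = 1.97×10⁻³
  tungsten: M = 1.35×10⁻³
Highest index: aluminum alloy.

aluminum alloy, M = 8.00×10⁻³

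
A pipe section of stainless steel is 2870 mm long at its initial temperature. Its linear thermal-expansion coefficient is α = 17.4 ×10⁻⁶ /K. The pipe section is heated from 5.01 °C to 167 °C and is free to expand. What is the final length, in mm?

2878.1 mm

ΔT = 167 − 5.01 = 162.0 K.
ΔL = α·L₀·ΔT = 17.4×10⁻⁶ × 2870 mm × 162.0 K = 8.09 mm.
L = L₀ + ΔL = 2870 + 8.09 = 2878.1 mm.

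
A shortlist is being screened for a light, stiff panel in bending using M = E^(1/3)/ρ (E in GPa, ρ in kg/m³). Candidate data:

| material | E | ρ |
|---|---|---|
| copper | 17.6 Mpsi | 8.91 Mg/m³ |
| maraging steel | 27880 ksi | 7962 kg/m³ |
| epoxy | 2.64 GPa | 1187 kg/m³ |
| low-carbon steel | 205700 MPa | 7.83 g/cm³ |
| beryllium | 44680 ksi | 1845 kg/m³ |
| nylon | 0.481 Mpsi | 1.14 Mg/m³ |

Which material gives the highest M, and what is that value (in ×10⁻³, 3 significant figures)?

beryllium, M = 3.66×10⁻³

Normalizing units and computing the index:
  copper: E = 121.3 GPa, ρ = 8910 kg/m³
  maraging steel: E = 192.2 GPa, ρ = 7962 kg/m³
  epoxy: E = 2.640 GPa, ρ = 1187 kg/m³
  low-carbon steel: E = 205.7 GPa, ρ = 7830 kg/m³
  beryllium: E = 308.1 GPa, ρ = 1845 kg/m³
  nylon: E = 3.316 GPa, ρ = 1140 kg/m³
  beryllium: M = 3.66×10⁻³
  nylon: M = 1.31×10⁻³
  epoxy: M = 1.16×10⁻³
  low-carbon steel: M = 0.754×10⁻³
  maraging steel: M = 0.725×10⁻³
  copper: M = 0.556×10⁻³
Beryllium has the largest M.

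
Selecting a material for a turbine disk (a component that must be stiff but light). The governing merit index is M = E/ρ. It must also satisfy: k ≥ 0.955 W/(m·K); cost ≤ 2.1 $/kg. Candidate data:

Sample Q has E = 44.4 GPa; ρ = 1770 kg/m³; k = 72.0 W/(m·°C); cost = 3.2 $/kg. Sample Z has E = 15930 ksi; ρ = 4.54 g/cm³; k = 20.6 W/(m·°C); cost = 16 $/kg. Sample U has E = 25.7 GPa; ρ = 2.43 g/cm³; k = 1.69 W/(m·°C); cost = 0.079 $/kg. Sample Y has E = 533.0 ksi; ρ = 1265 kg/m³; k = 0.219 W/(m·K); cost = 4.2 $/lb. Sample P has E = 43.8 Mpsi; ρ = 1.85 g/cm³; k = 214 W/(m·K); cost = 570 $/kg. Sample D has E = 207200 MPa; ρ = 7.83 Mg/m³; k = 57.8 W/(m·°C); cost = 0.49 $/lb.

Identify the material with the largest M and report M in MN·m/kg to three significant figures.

sample D, M = 26.5 MN·m/kg

Screen on constraints: k ≥ 0.955 W/(m·K); cost ≤ 2.1 $/kg. Survivors: sample U, sample D.
After converting to SI:
  sample U: E = 25.70 GPa, ρ = 2430 kg/m³
  sample D: E = 207.2 GPa, ρ = 7830 kg/m³
  sample D: M = 26.5 MN·m/kg
  sample U: M = 10.6 MN·m/kg
The maximum is for sample D.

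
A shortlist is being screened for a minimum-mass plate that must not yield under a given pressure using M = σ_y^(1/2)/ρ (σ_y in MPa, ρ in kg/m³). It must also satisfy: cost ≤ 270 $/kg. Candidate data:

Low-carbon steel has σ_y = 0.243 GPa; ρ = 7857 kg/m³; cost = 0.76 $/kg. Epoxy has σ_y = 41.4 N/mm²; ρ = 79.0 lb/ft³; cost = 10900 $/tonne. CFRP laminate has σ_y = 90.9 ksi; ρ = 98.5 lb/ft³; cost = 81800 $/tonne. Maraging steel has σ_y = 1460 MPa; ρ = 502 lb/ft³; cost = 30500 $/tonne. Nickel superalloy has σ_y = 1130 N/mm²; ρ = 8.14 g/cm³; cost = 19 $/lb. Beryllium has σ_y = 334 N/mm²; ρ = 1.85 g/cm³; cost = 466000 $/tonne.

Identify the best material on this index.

CFRP laminate

Screen on constraints: cost ≤ 270 $/kg. Survivors: low-carbon steel, epoxy, CFRP laminate, maraging steel, nickel superalloy.
Putting every candidate on a common basis:
  low-carbon steel: σ_y = 243.0 MPa, ρ = 7857 kg/m³
  epoxy: σ_y = 41.40 MPa, ρ = 1265 kg/m³
  CFRP laminate: σ_y = 626.7 MPa, ρ = 1578 kg/m³
  maraging steel: σ_y = 1460 MPa, ρ = 8041 kg/m³
  nickel superalloy: σ_y = 1130 MPa, ρ = 8140 kg/m³
  CFRP laminate: M = 15.9×10⁻³
  epoxy: M = 5.08×10⁻³
  maraging steel: M = 4.75×10⁻³
  nickel superalloy: M = 4.13×10⁻³
  low-carbon steel: M = 1.98×10⁻³
CFRP laminate has the largest M.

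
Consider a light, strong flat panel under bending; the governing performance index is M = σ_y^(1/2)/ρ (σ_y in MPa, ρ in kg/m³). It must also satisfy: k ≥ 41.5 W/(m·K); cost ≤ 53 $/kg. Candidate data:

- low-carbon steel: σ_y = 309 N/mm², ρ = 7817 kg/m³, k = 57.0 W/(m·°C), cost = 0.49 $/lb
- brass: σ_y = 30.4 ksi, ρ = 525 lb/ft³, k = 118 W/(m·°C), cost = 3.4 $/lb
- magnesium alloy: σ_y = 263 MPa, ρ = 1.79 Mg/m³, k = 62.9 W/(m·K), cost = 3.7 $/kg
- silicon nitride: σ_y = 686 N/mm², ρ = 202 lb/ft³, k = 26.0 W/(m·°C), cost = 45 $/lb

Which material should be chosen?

Screen on constraints: k ≥ 41.5 W/(m·K); cost ≤ 53 $/kg. Survivors: low-carbon steel, brass, magnesium alloy.
Putting every candidate on a common basis:
  low-carbon steel: σ_y = 309.0 MPa, ρ = 7817 kg/m³
  brass: σ_y = 209.6 MPa, ρ = 8410 kg/m³
  magnesium alloy: σ_y = 263.0 MPa, ρ = 1790 kg/m³
  magnesium alloy: M = 9.06×10⁻³
  low-carbon steel: M = 2.25×10⁻³
  brass: M = 1.72×10⁻³
The maximum is for magnesium alloy.

magnesium alloy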